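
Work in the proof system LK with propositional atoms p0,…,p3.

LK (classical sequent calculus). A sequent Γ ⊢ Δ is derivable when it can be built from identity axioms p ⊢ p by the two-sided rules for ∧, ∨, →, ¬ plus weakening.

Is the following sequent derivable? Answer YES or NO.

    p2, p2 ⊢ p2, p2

Derivation (root first):
[WR] p2, p2 ⊢ p2, p2
  [WL] p2, p2 ⊢ p2
    [Ax] p2 ⊢ p2

Result: YES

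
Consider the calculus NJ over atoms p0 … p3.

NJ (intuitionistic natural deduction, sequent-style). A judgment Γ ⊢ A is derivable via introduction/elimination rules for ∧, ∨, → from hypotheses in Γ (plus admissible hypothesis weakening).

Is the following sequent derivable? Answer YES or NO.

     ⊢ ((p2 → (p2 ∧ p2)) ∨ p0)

Proof tree:
[∨I₁]  ⊢ ((p2 → (p2 ∧ p2)) ∨ p0)
  [→I]  ⊢ (p2 → (p2 ∧ p2))
    [∧I] p2 ⊢ (p2 ∧ p2)
      [Ax] p2 ⊢ p2
      [Ax] p2 ⊢ p2

Result: YES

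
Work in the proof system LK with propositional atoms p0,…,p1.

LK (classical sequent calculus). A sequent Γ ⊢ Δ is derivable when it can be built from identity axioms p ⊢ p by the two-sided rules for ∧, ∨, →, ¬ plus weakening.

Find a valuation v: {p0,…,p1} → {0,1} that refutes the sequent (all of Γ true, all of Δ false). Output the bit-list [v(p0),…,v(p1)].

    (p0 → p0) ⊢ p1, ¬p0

Search for a countermodel by truth-table:
  v=00: Γ:[(p0 → p0)=T] Δ:[p1=F, ¬p0=T] refutes=False
  v=01: Γ:[(p0 → p0)=T] Δ:[p1=T, ¬p0=T] refutes=False
  v=10: Γ:[(p0 → p0)=T] Δ:[p1=F, ¬p0=F] refutes=True  ← countermodel

Result: [1, 0]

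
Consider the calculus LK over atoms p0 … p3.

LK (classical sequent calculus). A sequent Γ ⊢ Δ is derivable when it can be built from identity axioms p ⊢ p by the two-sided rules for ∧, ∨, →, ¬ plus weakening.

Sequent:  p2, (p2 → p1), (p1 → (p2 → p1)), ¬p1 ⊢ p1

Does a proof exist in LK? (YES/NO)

Proof tree:
[WR] p2, (p2 → p1), (p1 → (p2 → p1)), ¬p1 ⊢ p1
  [¬L] p2, (p2 → p1), (p1 → (p2 → p1)), ¬p1 ⊢ 
    [→L] p2, (p2 → p1), (p1 → (p2 → p1)) ⊢ p1
      [→L] p2, (p2 → p1) ⊢ p1
        [Ax] p2 ⊢ p2
        [Ax] p1 ⊢ p1
      [→L] p2, (p2 → p1) ⊢ p1
        [Ax] p2 ⊢ p2
        [Ax] p1 ⊢ p1

Result: YES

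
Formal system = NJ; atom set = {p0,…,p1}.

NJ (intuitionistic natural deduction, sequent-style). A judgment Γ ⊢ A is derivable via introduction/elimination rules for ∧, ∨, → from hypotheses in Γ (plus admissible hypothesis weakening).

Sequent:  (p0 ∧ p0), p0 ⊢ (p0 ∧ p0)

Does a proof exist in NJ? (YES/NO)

Derivation (root first):
[∧I] (p0 ∧ p0), p0 ⊢ (p0 ∧ p0)
  [Ax] p0 ⊢ p0
  [Wk] p0, (p0 ∧ p0) ⊢ p0
    [Ax] p0 ⊢ p0

Result: YES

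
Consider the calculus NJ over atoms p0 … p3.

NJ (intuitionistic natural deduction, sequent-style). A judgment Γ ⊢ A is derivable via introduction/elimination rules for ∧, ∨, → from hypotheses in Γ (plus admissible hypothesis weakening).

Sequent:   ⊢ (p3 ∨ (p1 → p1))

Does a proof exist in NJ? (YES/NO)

Derivation (root first):
[∨I₂]  ⊢ (p3 ∨ (p1 → p1))
  [→I]  ⊢ (p1 → p1)
    [Ax] p1 ⊢ p1

Result: YES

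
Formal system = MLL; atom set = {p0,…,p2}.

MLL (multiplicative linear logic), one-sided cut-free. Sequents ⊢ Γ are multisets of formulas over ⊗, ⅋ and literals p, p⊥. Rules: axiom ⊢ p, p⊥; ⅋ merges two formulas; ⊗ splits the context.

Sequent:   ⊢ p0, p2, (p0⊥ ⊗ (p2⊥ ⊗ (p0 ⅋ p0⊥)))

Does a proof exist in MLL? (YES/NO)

Derivation trace:
[⊗]  ⊢ p0, p2, (p0⊥ ⊗ (p2⊥ ⊗ (p0 ⅋ p0⊥)))
  [Ax]  ⊢ p0, p0⊥
  [⊗]  ⊢ p2, (p2⊥ ⊗ (p0 ⅋ p0⊥))
    [Ax]  ⊢ p2, p2⊥
    [⅋]  ⊢ (p0 ⅋ p0⊥)
      [Ax]  ⊢ p0, p0⊥

Result: YES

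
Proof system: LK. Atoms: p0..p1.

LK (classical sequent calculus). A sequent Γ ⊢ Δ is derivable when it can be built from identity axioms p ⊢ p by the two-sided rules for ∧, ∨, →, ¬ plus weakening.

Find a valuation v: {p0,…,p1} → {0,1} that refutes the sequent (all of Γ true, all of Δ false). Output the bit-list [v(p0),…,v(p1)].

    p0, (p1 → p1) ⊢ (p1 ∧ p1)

Enumerate valuations to refute Γ ⊢ Δ:
  v=00: Γ:[p0=F, (p1 → p1)=T] Δ:[(p1 ∧ p1)=F] refutes=False
  v=01: Γ:[p0=F, (p1 → p1)=T] Δ:[(p1 ∧ p1)=T] refutes=False
  v=10: Γ:[p0=T, (p1 → p1)=T] Δ:[(p1 ∧ p1)=F] refutes=True  ← countermodel

Result: [1, 0]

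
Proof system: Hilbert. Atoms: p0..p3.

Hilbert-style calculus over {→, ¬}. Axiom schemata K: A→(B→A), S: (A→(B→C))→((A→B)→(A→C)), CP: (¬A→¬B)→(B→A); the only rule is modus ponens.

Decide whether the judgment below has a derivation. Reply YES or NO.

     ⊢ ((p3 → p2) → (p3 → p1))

Search for a countermodel by truth-table:
  v=0000: Γ:[] Δ:[((p3 → p2) → (p3 → p1))=T] refutes=False
  v=0001: Γ:[] Δ:[((p3 → p2) → (p3 → p1))=T] refutes=False
  v=0010: Γ:[] Δ:[((p3 → p2) → (p3 → p1))=T] refutes=False
  v=0011: Γ:[] Δ:[((p3 → p2) → (p3 → p1))=F] refutes=True  ← countermodel

Result: NO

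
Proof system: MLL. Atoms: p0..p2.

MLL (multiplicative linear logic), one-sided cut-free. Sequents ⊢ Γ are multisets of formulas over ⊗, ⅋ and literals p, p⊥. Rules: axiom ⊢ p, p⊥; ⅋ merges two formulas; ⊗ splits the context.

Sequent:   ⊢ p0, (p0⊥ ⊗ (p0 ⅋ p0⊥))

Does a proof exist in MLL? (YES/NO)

Derivation (root first):
[⊗]  ⊢ p0, (p0⊥ ⊗ (p0 ⅋ p0⊥))
  [Ax]  ⊢ p0, p0⊥
  [⅋]  ⊢ (p0 ⅋ p0⊥)
    [Ax]  ⊢ p0, p0⊥

Result: YES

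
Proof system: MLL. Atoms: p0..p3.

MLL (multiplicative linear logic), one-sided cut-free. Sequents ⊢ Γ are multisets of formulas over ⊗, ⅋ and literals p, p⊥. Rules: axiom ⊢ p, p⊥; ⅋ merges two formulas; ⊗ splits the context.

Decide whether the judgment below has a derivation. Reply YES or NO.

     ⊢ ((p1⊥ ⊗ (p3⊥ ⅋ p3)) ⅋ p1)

Derivation (root first):
[⅋]  ⊢ ((p1⊥ ⊗ (p3⊥ ⅋ p3)) ⅋ p1)
  [⊗]  ⊢ p1, (p1⊥ ⊗ (p3⊥ ⅋ p3))
    [Ax]  ⊢ p1, p1⊥
    [⅋]  ⊢ (p3⊥ ⅋ p3)
      [Ax]  ⊢ p3, p3⊥

Result: YES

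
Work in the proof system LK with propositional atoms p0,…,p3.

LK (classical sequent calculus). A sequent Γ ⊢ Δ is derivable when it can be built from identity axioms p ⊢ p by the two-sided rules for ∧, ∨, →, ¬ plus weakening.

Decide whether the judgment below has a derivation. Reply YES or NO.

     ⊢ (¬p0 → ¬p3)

Enumerate valuations to refute Γ ⊢ Δ:
  v=0000: Γ:[] Δ:[(¬p0 → ¬p3)=T] refutes=False
  v=0001: Γ:[] Δ:[(¬p0 → ¬p3)=F] refutes=True  ← countermodel

Result: NO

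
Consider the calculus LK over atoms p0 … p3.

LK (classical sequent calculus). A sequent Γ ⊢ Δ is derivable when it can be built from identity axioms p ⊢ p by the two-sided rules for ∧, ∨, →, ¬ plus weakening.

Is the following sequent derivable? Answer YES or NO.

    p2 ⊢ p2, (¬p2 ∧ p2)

Derivation (root first):
[∧R] p2 ⊢ p2, (¬p2 ∧ p2)
  [¬R]  ⊢ p2, ¬p2
    [Ax] p2 ⊢ p2
  [WR] p2 ⊢ p2, p2
    [Ax] p2 ⊢ p2

Result: YES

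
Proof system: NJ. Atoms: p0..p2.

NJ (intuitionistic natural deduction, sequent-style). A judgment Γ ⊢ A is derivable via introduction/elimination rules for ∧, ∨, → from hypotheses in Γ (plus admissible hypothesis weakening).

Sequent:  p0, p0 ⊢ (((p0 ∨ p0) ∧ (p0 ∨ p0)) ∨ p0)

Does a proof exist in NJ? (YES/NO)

Proof tree:
[∨I₁] p0, p0 ⊢ (((p0 ∨ p0) ∧ (p0 ∨ p0)) ∨ p0)
  [Wk] p0, p0 ⊢ ((p0 ∨ p0) ∧ (p0 ∨ p0))
    [∧I] p0 ⊢ ((p0 ∨ p0) ∧ (p0 ∨ p0))
      [∨I₂] p0 ⊢ (p0 ∨ p0)
        [Ax] p0 ⊢ p0
      [∨I₂] p0 ⊢ (p0 ∨ p0)
        [Ax] p0 ⊢ p0

Result: YES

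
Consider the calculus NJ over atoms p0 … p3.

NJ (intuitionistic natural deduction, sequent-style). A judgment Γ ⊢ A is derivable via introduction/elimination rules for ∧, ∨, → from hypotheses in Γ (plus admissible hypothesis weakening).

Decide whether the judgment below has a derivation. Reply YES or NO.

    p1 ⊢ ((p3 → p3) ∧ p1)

Derivation (root first):
[∧I] p1 ⊢ ((p3 → p3) ∧ p1)
  [→I]  ⊢ (p3 → p3)
    [Ax] p3 ⊢ p3
  [Ax] p1 ⊢ p1

Result: YES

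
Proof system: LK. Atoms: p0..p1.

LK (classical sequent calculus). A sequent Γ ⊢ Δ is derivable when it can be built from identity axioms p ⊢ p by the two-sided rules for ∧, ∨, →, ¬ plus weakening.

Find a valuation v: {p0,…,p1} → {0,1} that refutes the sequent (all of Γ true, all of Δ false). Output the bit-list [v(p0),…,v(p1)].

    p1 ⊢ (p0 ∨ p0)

Search for a countermodel by truth-table:
  v=00: Γ:[p1=F] Δ:[(p0 ∨ p0)=F] refutes=False
  v=01: Γ:[p1=T] Δ:[(p0 ∨ p0)=F] refutes=True  ← countermodel

Result: [0, 1]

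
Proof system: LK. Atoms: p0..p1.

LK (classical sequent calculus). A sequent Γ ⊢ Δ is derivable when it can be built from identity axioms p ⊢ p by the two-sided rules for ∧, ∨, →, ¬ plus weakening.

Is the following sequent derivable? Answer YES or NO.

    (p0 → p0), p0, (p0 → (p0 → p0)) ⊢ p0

Proof tree:
[→L] (p0 → p0), p0, (p0 → (p0 → p0)) ⊢ p0
  [→L] p0, (p0 → p0) ⊢ p0
    [Ax] p0 ⊢ p0
    [Ax] p0 ⊢ p0
  [→L] p0, (p0 → p0) ⊢ p0
    [Ax] p0 ⊢ p0
    [Ax] p0 ⊢ p0

Result: YES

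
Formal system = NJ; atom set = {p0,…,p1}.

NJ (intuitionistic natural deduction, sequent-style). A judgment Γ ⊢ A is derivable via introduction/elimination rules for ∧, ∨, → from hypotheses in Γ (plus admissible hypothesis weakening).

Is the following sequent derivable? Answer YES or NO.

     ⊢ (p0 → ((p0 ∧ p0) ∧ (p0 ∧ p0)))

Proof tree:
[→I]  ⊢ (p0 → ((p0 ∧ p0) ∧ (p0 ∧ p0)))
  [∧I] p0 ⊢ ((p0 ∧ p0) ∧ (p0 ∧ p0))
    [∧I] p0 ⊢ (p0 ∧ p0)
      [Ax] p0 ⊢ p0
      [Ax] p0 ⊢ p0
    [∧I] p0 ⊢ (p0 ∧ p0)
      [Ax] p0 ⊢ p0
      [Ax] p0 ⊢ p0

Result: YES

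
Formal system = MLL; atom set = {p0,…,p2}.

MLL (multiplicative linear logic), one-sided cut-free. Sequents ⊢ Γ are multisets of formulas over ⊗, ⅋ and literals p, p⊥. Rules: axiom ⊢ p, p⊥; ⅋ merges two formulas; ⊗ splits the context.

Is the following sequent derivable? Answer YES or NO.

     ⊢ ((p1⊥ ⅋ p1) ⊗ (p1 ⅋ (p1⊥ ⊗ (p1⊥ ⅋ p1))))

Proof tree:
[⊗]  ⊢ ((p1⊥ ⅋ p1) ⊗ (p1 ⅋ (p1⊥ ⊗ (p1⊥ ⅋ p1))))
  [⅋]  ⊢ (p1⊥ ⅋ p1)
    [Ax]  ⊢ p1, p1⊥
  [⅋]  ⊢ (p1 ⅋ (p1⊥ ⊗ (p1⊥ ⅋ p1)))
    [⊗]  ⊢ p1, (p1⊥ ⊗ (p1⊥ ⅋ p1))
      [Ax]  ⊢ p1, p1⊥
      [⅋]  ⊢ (p1⊥ ⅋ p1)
        [Ax]  ⊢ p1, p1⊥

Result: YES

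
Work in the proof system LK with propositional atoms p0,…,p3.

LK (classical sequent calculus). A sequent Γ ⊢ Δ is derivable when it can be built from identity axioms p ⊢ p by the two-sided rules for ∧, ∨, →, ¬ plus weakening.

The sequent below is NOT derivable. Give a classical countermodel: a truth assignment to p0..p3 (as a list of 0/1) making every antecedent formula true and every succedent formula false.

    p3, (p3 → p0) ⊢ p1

Search for a countermodel by truth-table:
  v=0000: Γ:[p3=F, (p3 → p0)=T] Δ:[p1=F] refutes=False
  v=0001: Γ:[p3=T, (p3 → p0)=F] Δ:[p1=F] refutes=False
  v=0010: Γ:[p3=F, (p3 → p0)=T] Δ:[p1=F] refutes=False
  v=0011: Γ:[p3=T, (p3 → p0)=F] Δ:[p1=F] refutes=False
  v=0100: Γ:[p3=F, (p3 → p0)=T] Δ:[p1=T] refutes=False
  v=0101: Γ:[p3=T, (p3 → p0)=F] Δ:[p1=T] refutes=False
  v=0110: Γ:[p3=F, (p3 → p0)=T] Δ:[p1=T] refutes=False
  v=0111: Γ:[p3=T, (p3 → p0)=F] Δ:[p1=T] refutes=False
  v=1000: Γ:[p3=F, (p3 → p0)=T] Δ:[p1=F] refutes=False
  v=1001: Γ:[p3=T, (p3 → p0)=T] Δ:[p1=F] refutes=True  ← countermodel

Result: [1, 0, 0, 1]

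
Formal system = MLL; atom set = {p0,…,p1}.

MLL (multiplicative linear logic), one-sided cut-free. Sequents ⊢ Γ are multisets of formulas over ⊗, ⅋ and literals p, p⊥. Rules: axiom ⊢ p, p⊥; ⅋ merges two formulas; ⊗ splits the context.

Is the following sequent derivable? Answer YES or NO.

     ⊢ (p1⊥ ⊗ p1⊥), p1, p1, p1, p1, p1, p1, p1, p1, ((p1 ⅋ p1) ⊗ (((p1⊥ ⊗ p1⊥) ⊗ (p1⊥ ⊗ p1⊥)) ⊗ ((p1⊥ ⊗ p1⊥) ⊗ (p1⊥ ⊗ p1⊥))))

Proof tree:
[⊗]  ⊢ (p1⊥ ⊗ p1⊥), p1, p1, p1, p1, p1, p1, p1, p1, ((p1 ⅋ p1) ⊗ (((p1⊥ ⊗ p1⊥) ⊗ (p1⊥ ⊗ p1⊥)) ⊗ ((p1⊥ ⊗ p1⊥) ⊗ (p1⊥ ⊗ p1⊥))))
  [⅋]  ⊢ (p1⊥ ⊗ p1⊥), (p1 ⅋ p1)
    [⊗]  ⊢ p1, p1, (p1⊥ ⊗ p1⊥)
      [Ax]  ⊢ p1, p1⊥
      [Ax]  ⊢ p1, p1⊥
  [⊗]  ⊢ p1, p1, p1, p1, p1, p1, p1, p1, (((p1⊥ ⊗ p1⊥) ⊗ (p1⊥ ⊗ p1⊥)) ⊗ ((p1⊥ ⊗ p1⊥) ⊗ (p1⊥ ⊗ p1⊥)))
    [⊗]  ⊢ p1, p1, p1, p1, ((p1⊥ ⊗ p1⊥) ⊗ (p1⊥ ⊗ p1⊥))
      [⊗]  ⊢ p1, p1, (p1⊥ ⊗ p1⊥)
        [Ax]  ⊢ p1, p1⊥
        [Ax]  ⊢ p1, p1⊥
      [⊗]  ⊢ p1, p1, (p1⊥ ⊗ p1⊥)
        [Ax]  ⊢ p1, p1⊥
        [Ax]  ⊢ p1, p1⊥
    [⊗]  ⊢ p1, p1, p1, p1, ((p1⊥ ⊗ p1⊥) ⊗ (p1⊥ ⊗ p1⊥))
      [⊗]  ⊢ p1, p1, (p1⊥ ⊗ p1⊥)
        [Ax]  ⊢ p1, p1⊥
        [Ax]  ⊢ p1, p1⊥
      [⊗]  ⊢ p1, p1, (p1⊥ ⊗ p1⊥)
        [Ax]  ⊢ p1, p1⊥
        [Ax]  ⊢ p1, p1⊥

Result: YES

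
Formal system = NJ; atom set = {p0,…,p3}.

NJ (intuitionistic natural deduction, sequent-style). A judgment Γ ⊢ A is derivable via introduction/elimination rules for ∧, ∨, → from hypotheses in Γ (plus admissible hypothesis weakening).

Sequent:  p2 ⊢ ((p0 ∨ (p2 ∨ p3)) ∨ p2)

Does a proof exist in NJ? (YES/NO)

Derivation (root first):
[∨I₁] p2 ⊢ ((p0 ∨ (p2 ∨ p3)) ∨ p2)
  [∨I₂] p2 ⊢ (p0 ∨ (p2 ∨ p3))
    [∨I₁] p2 ⊢ (p2 ∨ p3)
      [Ax] p2 ⊢ p2

Result: YES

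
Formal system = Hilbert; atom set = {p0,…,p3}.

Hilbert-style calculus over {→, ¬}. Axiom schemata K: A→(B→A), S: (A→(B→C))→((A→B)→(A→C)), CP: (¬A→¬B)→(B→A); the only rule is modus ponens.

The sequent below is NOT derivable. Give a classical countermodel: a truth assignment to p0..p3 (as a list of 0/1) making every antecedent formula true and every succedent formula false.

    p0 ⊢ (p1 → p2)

Truth-table refutation:
  v=0000: Γ:[p0=F] Δ:[(p1 → p2)=T] refutes=False
  v=0001: Γ:[p0=F] Δ:[(p1 → p2)=T] refutes=False
  v=0010: Γ:[p0=F] Δ:[(p1 → p2)=T] refutes=False
  v=0011: Γ:[p0=F] Δ:[(p1 → p2)=T] refutes=False
  v=0100: Γ:[p0=F] Δ:[(p1 → p2)=F] refutes=False
  v=0101: Γ:[p0=F] Δ:[(p1 → p2)=F] refutes=False
  v=0110: Γ:[p0=F] Δ:[(p1 → p2)=T] refutes=False
  v=0111: Γ:[p0=F] Δ:[(p1 → p2)=T] refutes=False
  v=1000: Γ:[p0=T] Δ:[(p1 → p2)=T] refutes=False
  v=1001: Γ:[p0=T] Δ:[(p1 → p2)=T] refutes=False
  v=1010: Γ:[p0=T] Δ:[(p1 → p2)=T] refutes=False
  v=1011: Γ:[p0=T] Δ:[(p1 → p2)=T] refutes=False
  v=1100: Γ:[p0=T] Δ:[(p1 → p2)=F] refutes=True  ← countermodel

Result: [1, 1, 0, 0]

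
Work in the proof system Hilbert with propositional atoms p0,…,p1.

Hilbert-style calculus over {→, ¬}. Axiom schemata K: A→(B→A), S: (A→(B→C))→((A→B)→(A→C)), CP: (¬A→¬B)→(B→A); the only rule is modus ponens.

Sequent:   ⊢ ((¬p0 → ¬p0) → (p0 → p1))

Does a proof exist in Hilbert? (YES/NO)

Search for a countermodel by truth-table:
  v=00: Γ:[] Δ:[((¬p0 → ¬p0) → (p0 → p1))=T] refutes=False
  v=01: Γ:[] Δ:[((¬p0 → ¬p0) → (p0 → p1))=T] refutes=False
  v=10: Γ:[] Δ:[((¬p0 → ¬p0) → (p0 → p1))=F] refutes=True  ← countermodel

Result: NO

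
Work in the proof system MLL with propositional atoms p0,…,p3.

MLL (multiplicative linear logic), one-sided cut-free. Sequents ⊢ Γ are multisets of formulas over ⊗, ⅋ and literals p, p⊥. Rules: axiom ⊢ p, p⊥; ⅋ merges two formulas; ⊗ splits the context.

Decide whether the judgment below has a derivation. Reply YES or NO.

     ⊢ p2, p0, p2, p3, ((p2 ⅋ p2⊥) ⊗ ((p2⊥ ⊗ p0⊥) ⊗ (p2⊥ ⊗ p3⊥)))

Derivation (root first):
[⊗]  ⊢ p2, p0, p2, p3, ((p2 ⅋ p2⊥) ⊗ ((p2⊥ ⊗ p0⊥) ⊗ (p2⊥ ⊗ p3⊥)))
  [⅋]  ⊢ (p2 ⅋ p2⊥)
    [Ax]  ⊢ p2, p2⊥
  [⊗]  ⊢ p2, p0, p2, p3, ((p2⊥ ⊗ p0⊥) ⊗ (p2⊥ ⊗ p3⊥))
    [⊗]  ⊢ p2, p0, (p2⊥ ⊗ p0⊥)
      [Ax]  ⊢ p2, p2⊥
      [Ax]  ⊢ p0, p0⊥
    [⊗]  ⊢ p2, p3, (p2⊥ ⊗ p3⊥)
      [Ax]  ⊢ p2, p2⊥
      [Ax]  ⊢ p3, p3⊥

Result: YES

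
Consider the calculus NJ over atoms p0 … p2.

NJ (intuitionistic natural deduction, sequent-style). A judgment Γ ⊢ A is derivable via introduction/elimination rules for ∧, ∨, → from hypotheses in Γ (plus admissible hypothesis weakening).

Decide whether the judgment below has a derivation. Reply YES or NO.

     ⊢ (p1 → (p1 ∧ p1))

Derivation trace:
[→I]  ⊢ (p1 → (p1 ∧ p1))
  [∧I] p1 ⊢ (p1 ∧ p1)
    [Ax] p1 ⊢ p1
    [Ax] p1 ⊢ p1

Result: YES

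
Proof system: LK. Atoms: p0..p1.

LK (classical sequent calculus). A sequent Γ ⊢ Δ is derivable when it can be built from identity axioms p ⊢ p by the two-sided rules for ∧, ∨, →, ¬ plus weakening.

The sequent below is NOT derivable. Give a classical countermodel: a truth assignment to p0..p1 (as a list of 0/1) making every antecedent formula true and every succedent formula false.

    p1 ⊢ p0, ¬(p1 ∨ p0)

Search for a countermodel by truth-table:
  v=00: Γ:[p1=F] Δ:[p0=F, ¬(p1 ∨ p0)=T] refutes=False
  v=01: Γ:[p1=T] Δ:[p0=F, ¬(p1 ∨ p0)=F] refutes=True  ← countermodel

Result: [0, 1]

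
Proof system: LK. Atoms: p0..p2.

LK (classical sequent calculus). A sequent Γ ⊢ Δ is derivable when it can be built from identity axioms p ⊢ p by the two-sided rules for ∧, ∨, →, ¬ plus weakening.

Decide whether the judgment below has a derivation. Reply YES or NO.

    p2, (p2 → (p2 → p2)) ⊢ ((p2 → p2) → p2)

Derivation (root first):
[→R] p2, (p2 → (p2 → p2)) ⊢ ((p2 → p2) → p2)
  [→L] p2, (p2 → p2), (p2 → (p2 → p2)) ⊢ p2
    [→L] p2, (p2 → p2) ⊢ p2
      [Ax] p2 ⊢ p2
      [Ax] p2 ⊢ p2
    [→L] p2, (p2 → p2) ⊢ p2
      [Ax] p2 ⊢ p2
      [Ax] p2 ⊢ p2

Result: YES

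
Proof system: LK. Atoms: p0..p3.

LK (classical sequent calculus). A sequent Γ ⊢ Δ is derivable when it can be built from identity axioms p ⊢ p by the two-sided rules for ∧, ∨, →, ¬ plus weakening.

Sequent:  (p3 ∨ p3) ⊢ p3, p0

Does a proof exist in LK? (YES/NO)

Proof tree:
[∨L] (p3 ∨ p3) ⊢ p3, p0
  [WR] p3 ⊢ p3, p0
    [Ax] p3 ⊢ p3
  [WR] p3 ⊢ p3, p0
    [Ax] p3 ⊢ p3

Result: YES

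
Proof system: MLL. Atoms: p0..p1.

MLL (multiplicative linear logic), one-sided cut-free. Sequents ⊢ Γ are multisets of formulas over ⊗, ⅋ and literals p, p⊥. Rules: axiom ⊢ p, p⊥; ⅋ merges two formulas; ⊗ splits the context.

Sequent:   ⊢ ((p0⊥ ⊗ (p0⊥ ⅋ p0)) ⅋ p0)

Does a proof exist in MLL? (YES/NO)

Proof tree:
[⅋]  ⊢ ((p0⊥ ⊗ (p0⊥ ⅋ p0)) ⅋ p0)
  [⊗]  ⊢ p0, (p0⊥ ⊗ (p0⊥ ⅋ p0))
    [Ax]  ⊢ p0, p0⊥
    [⅋]  ⊢ (p0⊥ ⅋ p0)
      [Ax]  ⊢ p0, p0⊥

Result: YES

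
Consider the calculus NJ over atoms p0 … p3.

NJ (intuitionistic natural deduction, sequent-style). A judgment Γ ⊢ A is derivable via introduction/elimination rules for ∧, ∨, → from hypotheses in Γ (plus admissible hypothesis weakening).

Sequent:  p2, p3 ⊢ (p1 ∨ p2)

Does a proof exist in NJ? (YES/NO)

Derivation (root first):
[∨I₂] p2, p3 ⊢ (p1 ∨ p2)
  [Wk] p2, p3 ⊢ p2
    [Ax] p2 ⊢ p2

Result: YES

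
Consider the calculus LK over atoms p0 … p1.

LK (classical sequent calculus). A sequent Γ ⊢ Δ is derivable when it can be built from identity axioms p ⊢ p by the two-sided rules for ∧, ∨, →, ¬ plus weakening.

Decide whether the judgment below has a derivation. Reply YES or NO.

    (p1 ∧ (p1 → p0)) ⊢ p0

Derivation trace:
[∧L] (p1 ∧ (p1 → p0)) ⊢ p0
  [→L] p1, (p1 → p0) ⊢ p0
    [Ax] p1 ⊢ p1
    [Ax] p0 ⊢ p0

Result: YES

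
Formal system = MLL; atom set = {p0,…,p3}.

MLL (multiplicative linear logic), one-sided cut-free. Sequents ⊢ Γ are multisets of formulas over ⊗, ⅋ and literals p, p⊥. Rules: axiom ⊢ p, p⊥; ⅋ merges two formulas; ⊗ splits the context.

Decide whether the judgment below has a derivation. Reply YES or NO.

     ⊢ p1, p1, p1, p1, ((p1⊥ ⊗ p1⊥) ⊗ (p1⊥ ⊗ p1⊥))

Proof tree:
[⊗]  ⊢ p1, p1, p1, p1, ((p1⊥ ⊗ p1⊥) ⊗ (p1⊥ ⊗ p1⊥))
  [⊗]  ⊢ p1, p1, (p1⊥ ⊗ p1⊥)
    [Ax]  ⊢ p1, p1⊥
    [Ax]  ⊢ p1, p1⊥
  [⊗]  ⊢ p1, p1, (p1⊥ ⊗ p1⊥)
    [Ax]  ⊢ p1, p1⊥
    [Ax]  ⊢ p1, p1⊥

Result: YES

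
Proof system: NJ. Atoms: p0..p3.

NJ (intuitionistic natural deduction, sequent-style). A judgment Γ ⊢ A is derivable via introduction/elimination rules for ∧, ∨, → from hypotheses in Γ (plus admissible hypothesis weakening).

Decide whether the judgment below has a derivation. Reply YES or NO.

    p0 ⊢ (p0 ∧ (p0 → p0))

Derivation trace:
[∧I] p0 ⊢ (p0 ∧ (p0 → p0))
  [Ax] p0 ⊢ p0
  [→I]  ⊢ (p0 → p0)
    [Ax] p0 ⊢ p0

Result: YES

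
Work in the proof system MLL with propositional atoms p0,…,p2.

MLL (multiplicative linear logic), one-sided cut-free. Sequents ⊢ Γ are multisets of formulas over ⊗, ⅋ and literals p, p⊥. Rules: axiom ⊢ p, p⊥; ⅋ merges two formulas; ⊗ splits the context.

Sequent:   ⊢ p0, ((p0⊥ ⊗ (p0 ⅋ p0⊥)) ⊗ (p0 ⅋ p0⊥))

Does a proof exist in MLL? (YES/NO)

Derivation trace:
[⊗]  ⊢ p0, ((p0⊥ ⊗ (p0 ⅋ p0⊥)) ⊗ (p0 ⅋ p0⊥))
  [⊗]  ⊢ p0, (p0⊥ ⊗ (p0 ⅋ p0⊥))
    [Ax]  ⊢ p0, p0⊥
    [⅋]  ⊢ (p0 ⅋ p0⊥)
      [Ax]  ⊢ p0, p0⊥
  [⅋]  ⊢ (p0 ⅋ p0⊥)
    [Ax]  ⊢ p0, p0⊥

Result: YES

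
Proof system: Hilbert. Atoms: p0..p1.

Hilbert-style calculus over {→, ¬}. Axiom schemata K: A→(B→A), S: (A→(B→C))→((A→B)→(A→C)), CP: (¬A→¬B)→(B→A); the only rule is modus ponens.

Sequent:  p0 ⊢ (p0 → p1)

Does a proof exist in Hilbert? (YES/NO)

Search for a countermodel by truth-table:
  v=00: Γ:[p0=F] Δ:[(p0 → p1)=T] refutes=False
  v=01: Γ:[p0=F] Δ:[(p0 → p1)=T] refutes=False
  v=10: Γ:[p0=T] Δ:[(p0 → p1)=F] refutes=True  ← countermodel

Result: NO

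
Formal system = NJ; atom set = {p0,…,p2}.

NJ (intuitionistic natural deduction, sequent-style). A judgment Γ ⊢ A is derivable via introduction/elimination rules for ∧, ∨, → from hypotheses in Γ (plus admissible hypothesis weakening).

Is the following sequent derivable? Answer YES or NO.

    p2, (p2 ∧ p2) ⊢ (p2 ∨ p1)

Proof tree:
[∨I₁] p2, (p2 ∧ p2) ⊢ (p2 ∨ p1)
  [Wk] p2, (p2 ∧ p2) ⊢ p2
    [Ax] p2 ⊢ p2

Result: YES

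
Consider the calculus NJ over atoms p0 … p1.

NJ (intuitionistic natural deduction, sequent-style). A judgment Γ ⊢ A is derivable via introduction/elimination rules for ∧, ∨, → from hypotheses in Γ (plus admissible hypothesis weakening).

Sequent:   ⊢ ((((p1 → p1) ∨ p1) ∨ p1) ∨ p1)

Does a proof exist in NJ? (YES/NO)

Proof tree:
[∨I₁]  ⊢ ((((p1 → p1) ∨ p1) ∨ p1) ∨ p1)
  [∨I₁]  ⊢ (((p1 → p1) ∨ p1) ∨ p1)
    [∨I₁]  ⊢ ((p1 → p1) ∨ p1)
      [→I]  ⊢ (p1 → p1)
        [Ax] p1 ⊢ p1

Result: YES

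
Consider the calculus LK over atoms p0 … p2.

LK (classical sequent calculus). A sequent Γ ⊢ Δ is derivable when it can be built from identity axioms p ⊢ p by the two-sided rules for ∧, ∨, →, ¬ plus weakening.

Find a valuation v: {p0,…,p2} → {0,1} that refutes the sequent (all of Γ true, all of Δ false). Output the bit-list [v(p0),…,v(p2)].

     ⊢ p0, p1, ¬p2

Enumerate valuations to refute Γ ⊢ Δ:
  v=000: Γ:[] Δ:[p0=F, p1=F, ¬p2=T] refutes=False
  v=001: Γ:[] Δ:[p0=F, p1=F, ¬p2=F] refutes=True  ← countermodel

Result: [0, 0, 1]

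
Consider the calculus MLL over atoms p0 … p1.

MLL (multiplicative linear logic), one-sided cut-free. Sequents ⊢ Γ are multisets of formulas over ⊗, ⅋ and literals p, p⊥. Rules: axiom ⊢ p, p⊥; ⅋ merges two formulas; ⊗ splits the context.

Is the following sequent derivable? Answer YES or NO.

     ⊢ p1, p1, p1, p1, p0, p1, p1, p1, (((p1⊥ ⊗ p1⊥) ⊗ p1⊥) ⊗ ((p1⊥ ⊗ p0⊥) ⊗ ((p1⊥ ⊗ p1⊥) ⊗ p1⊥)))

Proof tree:
[⊗]  ⊢ p1, p1, p1, p1, p0, p1, p1, p1, (((p1⊥ ⊗ p1⊥) ⊗ p1⊥) ⊗ ((p1⊥ ⊗ p0⊥) ⊗ ((p1⊥ ⊗ p1⊥) ⊗ p1⊥)))
  [⊗]  ⊢ p1, p1, p1, ((p1⊥ ⊗ p1⊥) ⊗ p1⊥)
    [⊗]  ⊢ p1, p1, (p1⊥ ⊗ p1⊥)
      [Ax]  ⊢ p1, p1⊥
      [Ax]  ⊢ p1, p1⊥
    [Ax]  ⊢ p1, p1⊥
  [⊗]  ⊢ p1, p0, p1, p1, p1, ((p1⊥ ⊗ p0⊥) ⊗ ((p1⊥ ⊗ p1⊥) ⊗ p1⊥))
    [⊗]  ⊢ p1, p0, (p1⊥ ⊗ p0⊥)
      [Ax]  ⊢ p1, p1⊥
      [Ax]  ⊢ p0, p0⊥
    [⊗]  ⊢ p1, p1, p1, ((p1⊥ ⊗ p1⊥) ⊗ p1⊥)
      [⊗]  ⊢ p1, p1, (p1⊥ ⊗ p1⊥)
        [Ax]  ⊢ p1, p1⊥
        [Ax]  ⊢ p1, p1⊥
      [Ax]  ⊢ p1, p1⊥

Result: YES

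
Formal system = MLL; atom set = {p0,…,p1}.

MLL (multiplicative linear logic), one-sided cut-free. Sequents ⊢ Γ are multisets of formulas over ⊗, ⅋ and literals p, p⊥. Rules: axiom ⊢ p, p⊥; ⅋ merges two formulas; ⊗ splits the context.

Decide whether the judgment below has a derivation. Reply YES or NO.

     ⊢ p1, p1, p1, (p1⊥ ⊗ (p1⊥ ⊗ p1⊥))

Derivation trace:
[⊗]  ⊢ p1, p1, p1, (p1⊥ ⊗ (p1⊥ ⊗ p1⊥))
  [Ax]  ⊢ p1, p1⊥
  [⊗]  ⊢ p1, p1, (p1⊥ ⊗ p1⊥)
    [Ax]  ⊢ p1, p1⊥
    [Ax]  ⊢ p1, p1⊥

Result: YES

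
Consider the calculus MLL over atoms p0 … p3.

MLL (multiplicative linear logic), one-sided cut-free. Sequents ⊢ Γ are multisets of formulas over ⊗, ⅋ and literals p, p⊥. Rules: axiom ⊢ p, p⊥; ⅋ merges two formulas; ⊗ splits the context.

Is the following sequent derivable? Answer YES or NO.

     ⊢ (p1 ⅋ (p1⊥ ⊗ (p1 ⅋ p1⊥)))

Derivation trace:
[⅋]  ⊢ (p1 ⅋ (p1⊥ ⊗ (p1 ⅋ p1⊥)))
  [⊗]  ⊢ p1, (p1⊥ ⊗ (p1 ⅋ p1⊥))
    [Ax]  ⊢ p1, p1⊥
    [⅋]  ⊢ (p1 ⅋ p1⊥)
      [Ax]  ⊢ p1, p1⊥

Result: YES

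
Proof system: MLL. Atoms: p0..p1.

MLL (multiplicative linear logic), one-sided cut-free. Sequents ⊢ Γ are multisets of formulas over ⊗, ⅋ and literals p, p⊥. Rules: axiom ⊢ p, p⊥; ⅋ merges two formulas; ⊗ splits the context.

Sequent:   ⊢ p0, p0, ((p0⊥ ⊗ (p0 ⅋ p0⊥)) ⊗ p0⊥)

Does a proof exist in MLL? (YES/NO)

Proof tree:
[⊗]  ⊢ p0, p0, ((p0⊥ ⊗ (p0 ⅋ p0⊥)) ⊗ p0⊥)
  [⊗]  ⊢ p0, (p0⊥ ⊗ (p0 ⅋ p0⊥))
    [Ax]  ⊢ p0, p0⊥
    [⅋]  ⊢ (p0 ⅋ p0⊥)
      [Ax]  ⊢ p0, p0⊥
  [Ax]  ⊢ p0, p0⊥

Result: YES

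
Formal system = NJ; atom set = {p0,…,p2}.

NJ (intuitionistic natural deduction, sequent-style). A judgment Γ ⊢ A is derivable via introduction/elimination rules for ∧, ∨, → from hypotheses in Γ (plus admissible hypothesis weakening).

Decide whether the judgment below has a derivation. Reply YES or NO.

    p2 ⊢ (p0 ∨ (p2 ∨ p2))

Derivation (root first):
[∨I₂] p2 ⊢ (p0 ∨ (p2 ∨ p2))
  [∨I₁] p2 ⊢ (p2 ∨ p2)
    [Ax] p2 ⊢ p2

Result: YES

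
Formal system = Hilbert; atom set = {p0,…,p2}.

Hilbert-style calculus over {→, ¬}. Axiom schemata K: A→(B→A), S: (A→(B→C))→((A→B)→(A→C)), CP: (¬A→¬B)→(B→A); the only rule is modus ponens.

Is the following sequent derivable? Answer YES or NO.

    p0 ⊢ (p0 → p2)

Enumerate valuations to refute Γ ⊢ Δ:
  v=000: Γ:[p0=F] Δ:[(p0 → p2)=T] refutes=False
  v=001: Γ:[p0=F] Δ:[(p0 → p2)=T] refutes=False
  v=010: Γ:[p0=F] Δ:[(p0 → p2)=T] refutes=False
  v=011: Γ:[p0=F] Δ:[(p0 → p2)=T] refutes=False
  v=100: Γ:[p0=T] Δ:[(p0 → p2)=F] refutes=True  ← countermodel

Result: NO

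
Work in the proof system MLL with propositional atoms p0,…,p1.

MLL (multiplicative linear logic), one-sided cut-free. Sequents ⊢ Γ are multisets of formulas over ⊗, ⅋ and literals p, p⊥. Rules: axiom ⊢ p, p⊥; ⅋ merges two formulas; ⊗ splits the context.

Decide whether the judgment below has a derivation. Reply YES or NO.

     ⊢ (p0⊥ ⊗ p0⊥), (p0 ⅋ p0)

Derivation (root first):
[⅋]  ⊢ (p0⊥ ⊗ p0⊥), (p0 ⅋ p0)
  [⊗]  ⊢ p0, p0, (p0⊥ ⊗ p0⊥)
    [Ax]  ⊢ p0, p0⊥
    [Ax]  ⊢ p0, p0⊥

Result: YES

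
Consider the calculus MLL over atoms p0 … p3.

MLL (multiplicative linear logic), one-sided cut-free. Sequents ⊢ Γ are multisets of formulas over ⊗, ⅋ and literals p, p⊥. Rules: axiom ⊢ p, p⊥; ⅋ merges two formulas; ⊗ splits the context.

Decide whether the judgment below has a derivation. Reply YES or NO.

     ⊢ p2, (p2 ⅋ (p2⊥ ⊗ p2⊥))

Proof tree:
[⅋]  ⊢ p2, (p2 ⅋ (p2⊥ ⊗ p2⊥))
  [⊗]  ⊢ p2, p2, (p2⊥ ⊗ p2⊥)
    [Ax]  ⊢ p2, p2⊥
    [Ax]  ⊢ p2, p2⊥

Result: YES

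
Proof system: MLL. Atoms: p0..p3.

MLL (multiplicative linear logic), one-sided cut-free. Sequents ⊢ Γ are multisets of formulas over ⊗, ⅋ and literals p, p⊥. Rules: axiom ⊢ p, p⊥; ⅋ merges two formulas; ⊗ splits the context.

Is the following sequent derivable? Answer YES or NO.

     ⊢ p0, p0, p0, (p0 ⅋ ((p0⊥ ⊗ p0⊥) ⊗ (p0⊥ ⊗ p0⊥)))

Derivation trace:
[⅋]  ⊢ p0, p0, p0, (p0 ⅋ ((p0⊥ ⊗ p0⊥) ⊗ (p0⊥ ⊗ p0⊥)))
  [⊗]  ⊢ p0, p0, p0, p0, ((p0⊥ ⊗ p0⊥) ⊗ (p0⊥ ⊗ p0⊥))
    [⊗]  ⊢ p0, p0, (p0⊥ ⊗ p0⊥)
      [Ax]  ⊢ p0, p0⊥
      [Ax]  ⊢ p0, p0⊥
    [⊗]  ⊢ p0, p0, (p0⊥ ⊗ p0⊥)
      [Ax]  ⊢ p0, p0⊥
      [Ax]  ⊢ p0, p0⊥

Result: YES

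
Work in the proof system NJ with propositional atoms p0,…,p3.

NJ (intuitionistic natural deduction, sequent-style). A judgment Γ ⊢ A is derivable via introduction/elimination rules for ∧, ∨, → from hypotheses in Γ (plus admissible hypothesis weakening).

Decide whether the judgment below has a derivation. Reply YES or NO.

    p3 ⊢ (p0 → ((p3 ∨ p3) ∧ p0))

Proof tree:
[→I] p3 ⊢ (p0 → ((p3 ∨ p3) ∧ p0))
  [∧I] p3, p0 ⊢ ((p3 ∨ p3) ∧ p0)
    [∨I₂] p3 ⊢ (p3 ∨ p3)
      [Ax] p3 ⊢ p3
    [Wk] p0, p0 ⊢ p0
      [Ax] p0 ⊢ p0

Result: YES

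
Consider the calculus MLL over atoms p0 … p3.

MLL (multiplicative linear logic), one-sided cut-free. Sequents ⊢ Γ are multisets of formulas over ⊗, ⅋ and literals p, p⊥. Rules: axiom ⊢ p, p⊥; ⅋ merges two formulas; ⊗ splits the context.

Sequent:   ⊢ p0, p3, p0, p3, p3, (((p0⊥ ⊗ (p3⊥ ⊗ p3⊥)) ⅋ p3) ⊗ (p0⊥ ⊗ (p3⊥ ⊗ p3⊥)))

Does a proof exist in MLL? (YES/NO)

Derivation (root first):
[⊗]  ⊢ p0, p3, p0, p3, p3, (((p0⊥ ⊗ (p3⊥ ⊗ p3⊥)) ⅋ p3) ⊗ (p0⊥ ⊗ (p3⊥ ⊗ p3⊥)))
  [⅋]  ⊢ p0, p3, ((p0⊥ ⊗ (p3⊥ ⊗ p3⊥)) ⅋ p3)
    [⊗]  ⊢ p0, p3, p3, (p0⊥ ⊗ (p3⊥ ⊗ p3⊥))
      [Ax]  ⊢ p0, p0⊥
      [⊗]  ⊢ p3, p3, (p3⊥ ⊗ p3⊥)
        [Ax]  ⊢ p3, p3⊥
        [Ax]  ⊢ p3, p3⊥
  [⊗]  ⊢ p0, p3, p3, (p0⊥ ⊗ (p3⊥ ⊗ p3⊥))
    [Ax]  ⊢ p0, p0⊥
    [⊗]  ⊢ p3, p3, (p3⊥ ⊗ p3⊥)
      [Ax]  ⊢ p3, p3⊥
      [Ax]  ⊢ p3, p3⊥

Result: YES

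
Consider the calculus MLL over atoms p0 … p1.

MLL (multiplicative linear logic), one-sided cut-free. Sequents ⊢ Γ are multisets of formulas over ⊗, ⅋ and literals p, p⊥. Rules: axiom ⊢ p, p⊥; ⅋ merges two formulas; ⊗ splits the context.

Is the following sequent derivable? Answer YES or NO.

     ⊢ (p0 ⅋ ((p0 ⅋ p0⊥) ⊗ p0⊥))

Proof tree:
[⅋]  ⊢ (p0 ⅋ ((p0 ⅋ p0⊥) ⊗ p0⊥))
  [⊗]  ⊢ p0, ((p0 ⅋ p0⊥) ⊗ p0⊥)
    [⅋]  ⊢ (p0 ⅋ p0⊥)
      [Ax]  ⊢ p0, p0⊥
    [Ax]  ⊢ p0, p0⊥

Result: YES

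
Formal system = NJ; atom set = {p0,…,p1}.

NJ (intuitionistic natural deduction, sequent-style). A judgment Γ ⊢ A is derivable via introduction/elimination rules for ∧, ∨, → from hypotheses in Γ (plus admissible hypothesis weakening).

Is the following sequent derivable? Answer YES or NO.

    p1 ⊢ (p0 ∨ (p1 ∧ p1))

Derivation (root first):
[∨I₂] p1 ⊢ (p0 ∨ (p1 ∧ p1))
  [∧I] p1 ⊢ (p1 ∧ p1)
    [Ax] p1 ⊢ p1
    [Ax] p1 ⊢ p1

Result: YES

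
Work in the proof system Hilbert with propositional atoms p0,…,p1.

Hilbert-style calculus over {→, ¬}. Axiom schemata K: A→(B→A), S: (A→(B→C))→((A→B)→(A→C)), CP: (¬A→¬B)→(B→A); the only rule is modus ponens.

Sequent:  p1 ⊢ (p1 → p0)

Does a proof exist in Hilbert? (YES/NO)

Enumerate valuations to refute Γ ⊢ Δ:
  v=00: Γ:[p1=F] Δ:[(p1 → p0)=T] refutes=False
  v=01: Γ:[p1=T] Δ:[(p1 → p0)=F] refutes=True  ← countermodel

Result: NO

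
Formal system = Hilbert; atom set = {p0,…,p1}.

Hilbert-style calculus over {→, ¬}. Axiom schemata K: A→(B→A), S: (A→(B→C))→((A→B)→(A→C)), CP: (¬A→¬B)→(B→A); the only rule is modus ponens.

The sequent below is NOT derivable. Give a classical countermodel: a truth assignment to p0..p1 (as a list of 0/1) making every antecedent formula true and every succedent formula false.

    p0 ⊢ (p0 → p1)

Search for a countermodel by truth-table:
  v=00: Γ:[p0=F] Δ:[(p0 → p1)=T] refutes=False
  v=01: Γ:[p0=F] Δ:[(p0 → p1)=T] refutes=False
  v=10: Γ:[p0=T] Δ:[(p0 → p1)=F] refutes=True  ← countermodel

Result: [1, 0]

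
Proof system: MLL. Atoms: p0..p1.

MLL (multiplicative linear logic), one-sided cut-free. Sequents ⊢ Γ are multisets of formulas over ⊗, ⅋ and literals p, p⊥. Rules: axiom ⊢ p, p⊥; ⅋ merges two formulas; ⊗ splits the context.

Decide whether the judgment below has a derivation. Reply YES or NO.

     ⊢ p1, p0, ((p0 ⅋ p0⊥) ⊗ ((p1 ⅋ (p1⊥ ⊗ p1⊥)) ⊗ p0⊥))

Derivation (root first):
[⊗]  ⊢ p1, p0, ((p0 ⅋ p0⊥) ⊗ ((p1 ⅋ (p1⊥ ⊗ p1⊥)) ⊗ p0⊥))
  [⅋]  ⊢ (p0 ⅋ p0⊥)
    [Ax]  ⊢ p0, p0⊥
  [⊗]  ⊢ p1, p0, ((p1 ⅋ (p1⊥ ⊗ p1⊥)) ⊗ p0⊥)
    [⅋]  ⊢ p1, (p1 ⅋ (p1⊥ ⊗ p1⊥))
      [⊗]  ⊢ p1, p1, (p1⊥ ⊗ p1⊥)
        [Ax]  ⊢ p1, p1⊥
        [Ax]  ⊢ p1, p1⊥
    [Ax]  ⊢ p0, p0⊥

Result: YES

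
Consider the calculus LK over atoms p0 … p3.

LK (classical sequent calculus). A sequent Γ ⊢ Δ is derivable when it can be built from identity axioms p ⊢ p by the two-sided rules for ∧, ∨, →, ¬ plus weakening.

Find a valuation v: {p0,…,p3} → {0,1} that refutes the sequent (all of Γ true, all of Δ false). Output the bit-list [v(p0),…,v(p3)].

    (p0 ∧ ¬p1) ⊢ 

Enumerate valuations to refute Γ ⊢ Δ:
  v=0000: Γ:[(p0 ∧ ¬p1)=F] Δ:[] refutes=False
  v=0001: Γ:[(p0 ∧ ¬p1)=F] Δ:[] refutes=False
  v=0010: Γ:[(p0 ∧ ¬p1)=F] Δ:[] refutes=False
  v=0011: Γ:[(p0 ∧ ¬p1)=F] Δ:[] refutes=False
  v=0100: Γ:[(p0 ∧ ¬p1)=F] Δ:[] refutes=False
  v=0101: Γ:[(p0 ∧ ¬p1)=F] Δ:[] refutes=False
  v=0110: Γ:[(p0 ∧ ¬p1)=F] Δ:[] refutes=False
  v=0111: Γ:[(p0 ∧ ¬p1)=F] Δ:[] refutes=False
  v=1000: Γ:[(p0 ∧ ¬p1)=T] Δ:[] refutes=True  ← countermodel

Result: [1, 0, 0, 0]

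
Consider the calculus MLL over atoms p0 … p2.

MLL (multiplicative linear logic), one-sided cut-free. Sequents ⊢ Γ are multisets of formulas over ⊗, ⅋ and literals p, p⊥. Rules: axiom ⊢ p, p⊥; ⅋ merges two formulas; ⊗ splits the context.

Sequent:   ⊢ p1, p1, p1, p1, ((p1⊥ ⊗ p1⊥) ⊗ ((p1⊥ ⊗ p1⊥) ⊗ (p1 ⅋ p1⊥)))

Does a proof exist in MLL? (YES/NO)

Derivation (root first):
[⊗]  ⊢ p1, p1, p1, p1, ((p1⊥ ⊗ p1⊥) ⊗ ((p1⊥ ⊗ p1⊥) ⊗ (p1 ⅋ p1⊥)))
  [⊗]  ⊢ p1, p1, (p1⊥ ⊗ p1⊥)
    [Ax]  ⊢ p1, p1⊥
    [Ax]  ⊢ p1, p1⊥
  [⊗]  ⊢ p1, p1, ((p1⊥ ⊗ p1⊥) ⊗ (p1 ⅋ p1⊥))
    [⊗]  ⊢ p1, p1, (p1⊥ ⊗ p1⊥)
      [Ax]  ⊢ p1, p1⊥
      [Ax]  ⊢ p1, p1⊥
    [⅋]  ⊢ (p1 ⅋ p1⊥)
      [Ax]  ⊢ p1, p1⊥

Result: YES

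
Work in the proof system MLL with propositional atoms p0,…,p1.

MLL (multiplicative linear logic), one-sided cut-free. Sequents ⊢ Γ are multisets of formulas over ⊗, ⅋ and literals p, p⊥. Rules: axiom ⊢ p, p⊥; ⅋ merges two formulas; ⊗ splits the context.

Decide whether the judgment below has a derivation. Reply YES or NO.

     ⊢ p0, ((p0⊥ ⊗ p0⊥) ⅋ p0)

Derivation (root first):
[⅋]  ⊢ p0, ((p0⊥ ⊗ p0⊥) ⅋ p0)
  [⊗]  ⊢ p0, p0, (p0⊥ ⊗ p0⊥)
    [Ax]  ⊢ p0, p0⊥
    [Ax]  ⊢ p0, p0⊥

Result: YES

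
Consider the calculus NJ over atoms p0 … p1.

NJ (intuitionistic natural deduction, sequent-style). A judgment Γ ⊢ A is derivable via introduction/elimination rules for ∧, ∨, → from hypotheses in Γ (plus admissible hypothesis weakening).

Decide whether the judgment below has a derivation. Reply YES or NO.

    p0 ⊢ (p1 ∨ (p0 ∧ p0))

Derivation (root first):
[∨I₂] p0 ⊢ (p1 ∨ (p0 ∧ p0))
  [∧I] p0 ⊢ (p0 ∧ p0)
    [Ax] p0 ⊢ p0
    [Wk] p0, p0 ⊢ p0
      [Ax] p0 ⊢ p0

Result: YES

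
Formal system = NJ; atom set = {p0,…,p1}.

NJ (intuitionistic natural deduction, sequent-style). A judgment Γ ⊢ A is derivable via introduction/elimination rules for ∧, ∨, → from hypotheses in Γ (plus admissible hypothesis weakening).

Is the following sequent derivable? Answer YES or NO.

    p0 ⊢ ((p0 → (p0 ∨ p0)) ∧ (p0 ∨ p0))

Derivation (root first):
[∧I] p0 ⊢ ((p0 → (p0 ∨ p0)) ∧ (p0 ∨ p0))
  [→I]  ⊢ (p0 → (p0 ∨ p0))
    [∨I₂] p0 ⊢ (p0 ∨ p0)
      [Ax] p0 ⊢ p0
  [∨I₂] p0 ⊢ (p0 ∨ p0)
    [Ax] p0 ⊢ p0

Result: YES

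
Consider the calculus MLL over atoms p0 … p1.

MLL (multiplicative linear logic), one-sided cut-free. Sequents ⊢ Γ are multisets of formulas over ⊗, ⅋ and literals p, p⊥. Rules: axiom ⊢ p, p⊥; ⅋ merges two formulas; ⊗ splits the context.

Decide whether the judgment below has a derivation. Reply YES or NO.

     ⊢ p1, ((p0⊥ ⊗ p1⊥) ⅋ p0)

Derivation trace:
[⅋]  ⊢ p1, ((p0⊥ ⊗ p1⊥) ⅋ p0)
  [⊗]  ⊢ p0, p1, (p0⊥ ⊗ p1⊥)
    [Ax]  ⊢ p0, p0⊥
    [Ax]  ⊢ p1, p1⊥

Result: YES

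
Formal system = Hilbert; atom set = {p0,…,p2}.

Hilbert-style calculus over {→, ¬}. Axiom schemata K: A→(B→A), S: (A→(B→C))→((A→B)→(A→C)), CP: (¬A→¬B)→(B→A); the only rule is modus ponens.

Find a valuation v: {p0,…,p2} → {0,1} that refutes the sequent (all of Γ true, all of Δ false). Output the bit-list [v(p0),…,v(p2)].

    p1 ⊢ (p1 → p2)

Truth-table refutation:
  v=000: Γ:[p1=F] Δ:[(p1 → p2)=T] refutes=False
  v=001: Γ:[p1=F] Δ:[(p1 → p2)=T] refutes=False
  v=010: Γ:[p1=T] Δ:[(p1 → p2)=F] refutes=True  ← countermodel

Result: [0, 1, 0]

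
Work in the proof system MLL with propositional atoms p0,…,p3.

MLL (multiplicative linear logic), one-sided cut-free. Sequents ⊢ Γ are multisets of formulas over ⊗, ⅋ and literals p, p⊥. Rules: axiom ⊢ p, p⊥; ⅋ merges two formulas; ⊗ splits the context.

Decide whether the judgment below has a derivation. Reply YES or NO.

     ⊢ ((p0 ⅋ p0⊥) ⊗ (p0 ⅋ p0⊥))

Derivation (root first):
[⊗]  ⊢ ((p0 ⅋ p0⊥) ⊗ (p0 ⅋ p0⊥))
  [⅋]  ⊢ (p0 ⅋ p0⊥)
    [Ax]  ⊢ p0, p0⊥
  [⅋]  ⊢ (p0 ⅋ p0⊥)
    [Ax]  ⊢ p0, p0⊥

Result: YES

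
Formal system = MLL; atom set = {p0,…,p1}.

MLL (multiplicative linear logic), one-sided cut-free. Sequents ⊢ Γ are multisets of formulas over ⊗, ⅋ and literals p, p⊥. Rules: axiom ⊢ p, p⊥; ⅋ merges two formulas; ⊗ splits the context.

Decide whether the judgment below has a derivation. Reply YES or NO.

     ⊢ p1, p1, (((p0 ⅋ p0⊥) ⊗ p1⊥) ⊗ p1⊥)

Proof tree:
[⊗]  ⊢ p1, p1, (((p0 ⅋ p0⊥) ⊗ p1⊥) ⊗ p1⊥)
  [⊗]  ⊢ p1, ((p0 ⅋ p0⊥) ⊗ p1⊥)
    [⅋]  ⊢ (p0 ⅋ p0⊥)
      [Ax]  ⊢ p0, p0⊥
    [Ax]  ⊢ p1, p1⊥
  [Ax]  ⊢ p1, p1⊥

Result: YES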